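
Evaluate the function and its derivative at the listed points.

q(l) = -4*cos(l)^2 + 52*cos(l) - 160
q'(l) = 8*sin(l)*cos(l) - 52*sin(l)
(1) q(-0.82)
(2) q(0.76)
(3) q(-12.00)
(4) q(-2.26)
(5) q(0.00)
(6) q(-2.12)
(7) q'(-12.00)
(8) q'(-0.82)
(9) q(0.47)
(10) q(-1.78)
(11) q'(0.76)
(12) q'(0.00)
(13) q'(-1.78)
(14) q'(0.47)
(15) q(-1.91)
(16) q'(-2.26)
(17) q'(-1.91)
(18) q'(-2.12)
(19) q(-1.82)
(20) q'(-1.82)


(1) = -126.39
(2) = -124.41
(3) = -118.97
(4) = -194.69
(5) = -112.00
(6) = -188.23
(7) = -24.28
(8) = 34.03
(9) = -116.82
(10) = -170.97
(11) = -31.83
(12) = 0.00
(13) = 52.49
(14) = -20.32
(15) = -177.75
(16) = 44.06
(17) = 51.55
(18) = 47.91
(19) = -173.07
(20) = 52.31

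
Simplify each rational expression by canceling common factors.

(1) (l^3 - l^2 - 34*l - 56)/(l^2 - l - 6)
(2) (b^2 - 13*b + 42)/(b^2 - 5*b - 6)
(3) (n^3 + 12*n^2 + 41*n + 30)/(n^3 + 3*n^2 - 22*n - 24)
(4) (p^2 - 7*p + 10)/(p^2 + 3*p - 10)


(1) = (l^2 - 3*l - 28)/(l - 3)
(2) = (b - 7)/(b + 1)
(3) = (n + 5)/(n - 4)
(4) = (p - 5)/(p + 5)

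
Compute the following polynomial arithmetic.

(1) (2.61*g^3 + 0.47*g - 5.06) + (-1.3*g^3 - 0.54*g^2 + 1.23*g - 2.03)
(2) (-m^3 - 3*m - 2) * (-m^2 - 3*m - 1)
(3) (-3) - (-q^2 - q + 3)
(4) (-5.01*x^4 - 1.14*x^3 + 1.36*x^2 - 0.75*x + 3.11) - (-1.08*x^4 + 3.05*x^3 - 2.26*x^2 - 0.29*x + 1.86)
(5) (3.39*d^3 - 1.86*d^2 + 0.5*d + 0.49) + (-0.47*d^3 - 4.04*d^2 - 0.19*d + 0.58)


(1) = 1.31*g^3 - 0.54*g^2 + 1.7*g - 7.09
(2) = m^5 + 3*m^4 + 4*m^3 + 11*m^2 + 9*m + 2
(3) = q^2 + q - 6
(4) = -3.93*x^4 - 4.19*x^3 + 3.62*x^2 - 0.46*x + 1.25
(5) = 2.92*d^3 - 5.9*d^2 + 0.31*d + 1.07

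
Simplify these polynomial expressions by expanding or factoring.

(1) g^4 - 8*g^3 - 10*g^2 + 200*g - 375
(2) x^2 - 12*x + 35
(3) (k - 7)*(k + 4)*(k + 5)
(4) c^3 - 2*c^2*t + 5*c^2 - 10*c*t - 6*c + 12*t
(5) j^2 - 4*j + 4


(1) = (g - 5)^2*(g - 3)*(g + 5)
(2) = (x - 7)*(x - 5)
(3) = k^3 + 2*k^2 - 43*k - 140
(4) = (c - 1)*(c + 6)*(c - 2*t)
(5) = (j - 2)^2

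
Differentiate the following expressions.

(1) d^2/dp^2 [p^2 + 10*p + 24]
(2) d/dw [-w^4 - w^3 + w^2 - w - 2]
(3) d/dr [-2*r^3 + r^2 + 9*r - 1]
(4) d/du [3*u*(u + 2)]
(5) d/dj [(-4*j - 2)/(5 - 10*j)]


(1) = 2
(2) = -4*w^3 - 3*w^2 + 2*w - 1
(3) = -6*r^2 + 2*r + 9
(4) = 6*u + 6
(5) = -8/(5*(2*j - 1)^2)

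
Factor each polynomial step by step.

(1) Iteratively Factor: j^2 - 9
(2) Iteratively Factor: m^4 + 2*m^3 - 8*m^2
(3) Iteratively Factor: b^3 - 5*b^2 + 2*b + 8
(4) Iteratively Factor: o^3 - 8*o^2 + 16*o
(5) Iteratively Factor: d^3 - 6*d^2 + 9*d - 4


(1) = (j - 3)*(j + 3)
(2) = (m)*(m^3 + 2*m^2 - 8*m) = m^2*(m^2 + 2*m - 8) = m^2*(m + 4)*(m - 2)
(3) = (b - 4)*(b^2 - b - 2) = (b - 4)*(b + 1)*(b - 2)
(4) = (o)*(o^2 - 8*o + 16) = o*(o - 4)*(o - 4)
(5) = (d - 1)*(d^2 - 5*d + 4) = (d - 1)^2*(d - 4)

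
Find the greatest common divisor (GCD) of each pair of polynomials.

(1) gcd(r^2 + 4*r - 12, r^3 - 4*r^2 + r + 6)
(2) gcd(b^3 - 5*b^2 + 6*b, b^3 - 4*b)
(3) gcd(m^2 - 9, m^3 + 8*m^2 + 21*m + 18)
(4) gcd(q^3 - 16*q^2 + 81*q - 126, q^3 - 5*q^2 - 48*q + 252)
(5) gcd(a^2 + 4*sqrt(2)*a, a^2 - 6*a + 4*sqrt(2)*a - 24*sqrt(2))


(1) = gcd((r - 2)*(r + 6), (r - 3)*(r - 2)*(r + 1)) = r - 2
(2) = b^2 - 2*b
(3) = gcd((m - 3)*(m + 3), (m + 2)*(m + 3)^2) = m + 3
(4) = gcd((q - 7)*(q - 6)*(q - 3), (q - 6)^2*(q + 7)) = q - 6
(5) = a + 4*sqrt(2)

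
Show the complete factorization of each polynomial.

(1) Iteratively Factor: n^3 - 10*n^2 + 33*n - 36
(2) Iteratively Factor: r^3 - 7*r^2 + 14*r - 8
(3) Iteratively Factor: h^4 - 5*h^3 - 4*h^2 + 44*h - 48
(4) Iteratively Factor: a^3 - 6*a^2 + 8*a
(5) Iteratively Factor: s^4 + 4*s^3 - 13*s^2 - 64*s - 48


(1) = (n - 4)*(n^2 - 6*n + 9) = (n - 4)*(n - 3)*(n - 3)
(2) = (r - 2)*(r^2 - 5*r + 4) = (r - 4)*(r - 2)*(r - 1)
(3) = (h - 4)*(h^3 - h^2 - 8*h + 12) = (h - 4)*(h + 3)*(h^2 - 4*h + 4) = (h - 4)*(h - 2)*(h + 3)*(h - 2)
(4) = (a)*(a^2 - 6*a + 8) = a*(a - 2)*(a - 4)
(5) = (s - 4)*(s^3 + 8*s^2 + 19*s + 12) = (s - 4)*(s + 1)*(s^2 + 7*s + 12) = (s - 4)*(s + 1)*(s + 4)*(s + 3)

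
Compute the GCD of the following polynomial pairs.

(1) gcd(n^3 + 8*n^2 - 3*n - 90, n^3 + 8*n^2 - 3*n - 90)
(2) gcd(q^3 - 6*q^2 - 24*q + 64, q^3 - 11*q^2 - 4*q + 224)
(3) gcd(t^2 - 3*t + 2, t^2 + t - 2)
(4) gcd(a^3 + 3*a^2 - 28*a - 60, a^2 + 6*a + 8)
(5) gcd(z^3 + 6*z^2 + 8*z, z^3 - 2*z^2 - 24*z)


(1) = gcd((n - 3)*(n + 5)*(n + 6), (n - 3)*(n + 5)*(n + 6)) = n^3 + 8*n^2 - 3*n - 90
(2) = q^2 - 4*q - 32
(3) = t - 1
(4) = a + 2
(5) = gcd(z*(z + 2)*(z + 4), z*(z - 6)*(z + 4)) = z^2 + 4*z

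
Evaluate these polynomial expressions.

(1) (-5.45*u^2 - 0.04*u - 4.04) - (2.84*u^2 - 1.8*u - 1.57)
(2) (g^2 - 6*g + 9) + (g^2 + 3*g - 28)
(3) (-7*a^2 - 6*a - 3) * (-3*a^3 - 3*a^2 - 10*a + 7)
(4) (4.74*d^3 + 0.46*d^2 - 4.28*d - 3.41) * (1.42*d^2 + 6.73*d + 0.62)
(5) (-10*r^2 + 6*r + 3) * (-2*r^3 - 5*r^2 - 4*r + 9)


(1) = -8.29*u^2 + 1.76*u - 2.47
(2) = 2*g^2 - 3*g - 19
(3) = 21*a^5 + 39*a^4 + 97*a^3 + 20*a^2 - 12*a - 21
(4) = 6.7308*d^5 + 32.5534*d^4 - 0.043*d^3 - 33.3614*d^2 - 25.6029*d - 2.1142
(5) = 20*r^5 + 38*r^4 + 4*r^3 - 129*r^2 + 42*r + 27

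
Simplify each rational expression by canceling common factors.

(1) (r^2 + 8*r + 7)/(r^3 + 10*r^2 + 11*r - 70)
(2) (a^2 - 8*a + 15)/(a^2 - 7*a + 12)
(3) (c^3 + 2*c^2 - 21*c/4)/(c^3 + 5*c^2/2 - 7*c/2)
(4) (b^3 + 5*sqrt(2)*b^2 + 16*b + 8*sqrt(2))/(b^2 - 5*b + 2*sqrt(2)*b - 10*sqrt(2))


(1) = (r + 1)/(r^2 + 3*r - 10)
(2) = (a - 5)/(a - 4)
(3) = (2*c - 3)/(2*c - 2)
(4) = (b^2 + 3*sqrt(2)*b + 4)/(b - 5)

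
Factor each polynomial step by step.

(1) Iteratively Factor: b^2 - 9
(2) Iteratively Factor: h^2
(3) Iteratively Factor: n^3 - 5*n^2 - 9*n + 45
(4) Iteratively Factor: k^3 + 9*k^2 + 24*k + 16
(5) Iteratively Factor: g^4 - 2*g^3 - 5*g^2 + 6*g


(1) = (b - 3)*(b + 3)
(2) = (h)*(h)
(3) = (n - 5)*(n^2 - 9) = (n - 5)*(n + 3)*(n - 3)
(4) = (k + 4)*(k^2 + 5*k + 4) = (k + 4)^2*(k + 1)
(5) = (g - 3)*(g^3 + g^2 - 2*g) = g*(g - 3)*(g^2 + g - 2) = g*(g - 3)*(g - 1)*(g + 2)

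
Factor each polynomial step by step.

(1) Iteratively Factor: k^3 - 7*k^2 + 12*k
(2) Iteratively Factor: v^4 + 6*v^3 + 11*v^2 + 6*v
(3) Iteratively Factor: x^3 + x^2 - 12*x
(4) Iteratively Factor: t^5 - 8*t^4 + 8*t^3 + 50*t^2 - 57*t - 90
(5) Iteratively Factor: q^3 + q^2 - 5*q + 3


(1) = (k)*(k^2 - 7*k + 12) = k*(k - 4)*(k - 3)
(2) = (v)*(v^3 + 6*v^2 + 11*v + 6) = v*(v + 1)*(v^2 + 5*v + 6) = v*(v + 1)*(v + 3)*(v + 2)
(3) = (x)*(x^2 + x - 12) = x*(x + 4)*(x - 3)
(4) = (t + 1)*(t^4 - 9*t^3 + 17*t^2 + 33*t - 90) = (t - 5)*(t + 1)*(t^3 - 4*t^2 - 3*t + 18) = (t - 5)*(t - 3)*(t + 1)*(t^2 - t - 6) = (t - 5)*(t - 3)^2*(t + 1)*(t + 2)
(5) = (q + 3)*(q^2 - 2*q + 1) = (q - 1)*(q + 3)*(q - 1)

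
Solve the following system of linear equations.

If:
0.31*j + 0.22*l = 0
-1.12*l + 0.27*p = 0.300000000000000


Then:
j = 0.190092165898618 - 0.171082949308756*p
l = 0.241071428571429*p - 0.267857142857143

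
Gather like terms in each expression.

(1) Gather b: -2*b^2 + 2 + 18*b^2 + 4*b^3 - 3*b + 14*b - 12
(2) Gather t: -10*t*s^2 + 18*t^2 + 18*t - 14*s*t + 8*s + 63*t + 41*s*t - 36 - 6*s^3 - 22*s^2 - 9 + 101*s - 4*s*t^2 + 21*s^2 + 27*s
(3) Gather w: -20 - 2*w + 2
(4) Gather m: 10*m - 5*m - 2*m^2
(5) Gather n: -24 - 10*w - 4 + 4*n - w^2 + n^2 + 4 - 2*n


(1) = 4*b^3 + 16*b^2 + 11*b - 10
(2) = -6*s^3 - s^2 + 136*s + t^2*(18 - 4*s) + t*(-10*s^2 + 27*s + 81) - 45
(3) = -2*w - 18
(4) = -2*m^2 + 5*m
(5) = n^2 + 2*n - w^2 - 10*w - 24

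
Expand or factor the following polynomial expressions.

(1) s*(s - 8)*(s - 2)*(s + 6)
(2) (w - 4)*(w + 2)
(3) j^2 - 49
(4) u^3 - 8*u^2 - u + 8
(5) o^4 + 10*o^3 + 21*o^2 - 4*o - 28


(1) = s^4 - 4*s^3 - 44*s^2 + 96*s
(2) = w^2 - 2*w - 8
(3) = (j - 7)*(j + 7)
(4) = (u - 8)*(u - 1)*(u + 1)
(5) = (o - 1)*(o + 2)^2*(o + 7)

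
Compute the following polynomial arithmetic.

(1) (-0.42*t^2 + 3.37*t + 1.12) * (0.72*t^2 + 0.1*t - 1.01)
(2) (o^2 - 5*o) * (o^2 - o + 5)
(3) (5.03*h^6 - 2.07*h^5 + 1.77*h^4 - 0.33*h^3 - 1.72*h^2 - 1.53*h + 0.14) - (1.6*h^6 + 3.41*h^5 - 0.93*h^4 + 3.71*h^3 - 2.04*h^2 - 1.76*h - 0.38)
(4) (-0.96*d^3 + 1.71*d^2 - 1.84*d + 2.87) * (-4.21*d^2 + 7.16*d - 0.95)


(1) = -0.3024*t^4 + 2.3844*t^3 + 1.5676*t^2 - 3.2917*t - 1.1312
(2) = o^4 - 6*o^3 + 10*o^2 - 25*o
(3) = 3.43*h^6 - 5.48*h^5 + 2.7*h^4 - 4.04*h^3 + 0.32*h^2 + 0.23*h + 0.52
(4) = 4.0416*d^5 - 14.0727*d^4 + 20.902*d^3 - 26.8816*d^2 + 22.2972*d - 2.7265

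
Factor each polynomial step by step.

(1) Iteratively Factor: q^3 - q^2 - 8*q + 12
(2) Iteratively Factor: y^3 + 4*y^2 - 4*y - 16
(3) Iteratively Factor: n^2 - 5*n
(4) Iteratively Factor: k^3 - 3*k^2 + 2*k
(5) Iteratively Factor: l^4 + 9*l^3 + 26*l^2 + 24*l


(1) = (q - 2)*(q^2 + q - 6) = (q - 2)^2*(q + 3)
(2) = (y - 2)*(y^2 + 6*y + 8) = (y - 2)*(y + 2)*(y + 4)
(3) = (n)*(n - 5)
(4) = (k - 2)*(k^2 - k) = (k - 2)*(k - 1)*(k)
(5) = (l + 4)*(l^3 + 5*l^2 + 6*l) = (l + 3)*(l + 4)*(l^2 + 2*l) = (l + 2)*(l + 3)*(l + 4)*(l)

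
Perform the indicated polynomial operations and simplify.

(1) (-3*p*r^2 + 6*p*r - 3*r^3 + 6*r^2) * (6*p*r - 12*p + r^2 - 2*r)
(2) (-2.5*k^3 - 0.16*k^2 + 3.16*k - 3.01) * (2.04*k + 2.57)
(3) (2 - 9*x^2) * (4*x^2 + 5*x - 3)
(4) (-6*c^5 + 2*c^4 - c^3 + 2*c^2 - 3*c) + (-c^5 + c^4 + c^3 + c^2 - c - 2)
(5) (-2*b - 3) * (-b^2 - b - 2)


(1) = -18*p^2*r^3 + 72*p^2*r^2 - 72*p^2*r - 21*p*r^4 + 84*p*r^3 - 84*p*r^2 - 3*r^5 + 12*r^4 - 12*r^3
(2) = -5.1*k^4 - 6.7514*k^3 + 6.0352*k^2 + 1.9808*k - 7.7357
(3) = -36*x^4 - 45*x^3 + 35*x^2 + 10*x - 6
(4) = -7*c^5 + 3*c^4 + 3*c^2 - 4*c - 2
(5) = 2*b^3 + 5*b^2 + 7*b + 6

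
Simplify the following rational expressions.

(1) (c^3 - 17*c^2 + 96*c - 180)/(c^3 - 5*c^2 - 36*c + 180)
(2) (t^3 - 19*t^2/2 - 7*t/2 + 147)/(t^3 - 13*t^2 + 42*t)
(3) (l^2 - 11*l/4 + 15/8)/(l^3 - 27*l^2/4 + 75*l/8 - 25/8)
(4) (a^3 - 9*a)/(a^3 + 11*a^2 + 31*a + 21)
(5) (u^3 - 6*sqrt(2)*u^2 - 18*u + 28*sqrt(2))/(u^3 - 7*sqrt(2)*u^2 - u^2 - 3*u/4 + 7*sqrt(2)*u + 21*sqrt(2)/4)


(1) = (c - 6)/(c + 6)
(2) = (2*t + 7)/(2*t)
(3) = (2*l - 3)/(2*l^2 - 11*l + 5)
(4) = (a^2 - 3*a)/(a^2 + 8*a + 7)
(5) = (4*u^2 + 4*sqrt(2)*u - 16)/(4*u^2 - 4*u - 3)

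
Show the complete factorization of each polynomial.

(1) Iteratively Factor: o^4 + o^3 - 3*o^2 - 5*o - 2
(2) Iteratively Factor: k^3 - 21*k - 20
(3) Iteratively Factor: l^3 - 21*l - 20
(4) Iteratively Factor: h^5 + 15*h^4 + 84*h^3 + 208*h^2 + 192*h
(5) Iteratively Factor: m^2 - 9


(1) = (o + 1)*(o^3 - 3*o - 2) = (o - 2)*(o + 1)*(o^2 + 2*o + 1) = (o - 2)*(o + 1)^2*(o + 1)
(2) = (k - 5)*(k^2 + 5*k + 4) = (k - 5)*(k + 1)*(k + 4)
(3) = (l + 1)*(l^2 - l - 20) = (l - 5)*(l + 1)*(l + 4)
(4) = (h)*(h^4 + 15*h^3 + 84*h^2 + 208*h + 192) = h*(h + 4)*(h^3 + 11*h^2 + 40*h + 48) = h*(h + 4)^2*(h^2 + 7*h + 12) = h*(h + 3)*(h + 4)^2*(h + 4)
(5) = (m - 3)*(m + 3)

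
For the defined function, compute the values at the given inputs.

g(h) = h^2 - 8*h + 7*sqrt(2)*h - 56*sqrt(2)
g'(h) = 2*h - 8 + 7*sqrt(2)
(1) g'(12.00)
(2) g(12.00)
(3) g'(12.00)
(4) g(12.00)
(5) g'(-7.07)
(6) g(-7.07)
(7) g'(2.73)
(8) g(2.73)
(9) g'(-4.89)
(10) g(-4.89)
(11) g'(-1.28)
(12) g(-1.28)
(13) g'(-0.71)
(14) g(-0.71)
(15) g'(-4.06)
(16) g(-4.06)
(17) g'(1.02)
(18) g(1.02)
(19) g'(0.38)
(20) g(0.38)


(1) = 25.90
(2) = 87.60
(3) = 25.90
(4) = 87.60
(5) = -12.24
(6) = -42.64
(7) = 7.36
(8) = -66.56
(9) = -7.88
(10) = -64.57
(11) = -0.66
(12) = -79.99
(13) = 0.48
(14) = -80.04
(15) = -6.22
(16) = -70.42
(17) = 3.94
(18) = -76.22
(19) = 2.66
(20) = -78.33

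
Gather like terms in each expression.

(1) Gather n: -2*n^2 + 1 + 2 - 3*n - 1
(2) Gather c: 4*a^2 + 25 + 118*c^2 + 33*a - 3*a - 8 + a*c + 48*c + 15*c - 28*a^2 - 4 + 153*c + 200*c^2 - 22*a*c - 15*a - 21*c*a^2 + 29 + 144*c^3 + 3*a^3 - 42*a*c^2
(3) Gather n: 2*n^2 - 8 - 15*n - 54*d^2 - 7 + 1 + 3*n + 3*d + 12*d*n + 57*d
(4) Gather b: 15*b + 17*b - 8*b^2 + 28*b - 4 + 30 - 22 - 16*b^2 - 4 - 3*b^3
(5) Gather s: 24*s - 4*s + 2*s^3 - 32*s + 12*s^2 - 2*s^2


(1) = -2*n^2 - 3*n + 2
(2) = 3*a^3 - 24*a^2 + 15*a + 144*c^3 + c^2*(318 - 42*a) + c*(-21*a^2 - 21*a + 216) + 42
(3) = -54*d^2 + 60*d + 2*n^2 + n*(12*d - 12) - 14
(4) = -3*b^3 - 24*b^2 + 60*b
(5) = 2*s^3 + 10*s^2 - 12*s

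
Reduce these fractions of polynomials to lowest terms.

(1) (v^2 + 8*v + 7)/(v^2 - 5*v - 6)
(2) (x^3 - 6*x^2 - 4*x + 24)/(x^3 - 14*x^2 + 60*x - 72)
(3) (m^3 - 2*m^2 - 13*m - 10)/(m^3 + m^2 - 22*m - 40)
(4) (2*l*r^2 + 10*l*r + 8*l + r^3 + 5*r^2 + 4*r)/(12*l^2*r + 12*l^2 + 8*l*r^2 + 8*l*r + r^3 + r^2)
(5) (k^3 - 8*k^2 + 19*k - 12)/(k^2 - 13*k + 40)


(1) = (v + 7)/(v - 6)
(2) = (x + 2)/(x - 6)
(3) = (m + 1)/(m + 4)
(4) = (r + 4)/(6*l + r)
(5) = (k^3 - 8*k^2 + 19*k - 12)/(k^2 - 13*k + 40)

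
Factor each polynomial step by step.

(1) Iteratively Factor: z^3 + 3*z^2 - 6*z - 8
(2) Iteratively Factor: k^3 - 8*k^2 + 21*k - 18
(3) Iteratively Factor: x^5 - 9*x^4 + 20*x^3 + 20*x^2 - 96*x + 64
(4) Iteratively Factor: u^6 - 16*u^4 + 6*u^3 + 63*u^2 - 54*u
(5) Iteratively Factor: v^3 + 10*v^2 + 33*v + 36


(1) = (z + 1)*(z^2 + 2*z - 8) = (z + 1)*(z + 4)*(z - 2)
(2) = (k - 2)*(k^2 - 6*k + 9) = (k - 3)*(k - 2)*(k - 3)
(3) = (x - 2)*(x^4 - 7*x^3 + 6*x^2 + 32*x - 32) = (x - 2)*(x - 1)*(x^3 - 6*x^2 + 32) = (x - 4)*(x - 2)*(x - 1)*(x^2 - 2*x - 8) = (x - 4)^2*(x - 2)*(x - 1)*(x + 2)
(4) = (u - 3)*(u^5 + 3*u^4 - 7*u^3 - 15*u^2 + 18*u) = (u - 3)*(u + 3)*(u^4 - 7*u^2 + 6*u) = u*(u - 3)*(u + 3)*(u^3 - 7*u + 6) = u*(u - 3)*(u + 3)^2*(u^2 - 3*u + 2) = u*(u - 3)*(u - 1)*(u + 3)^2*(u - 2)
(5) = (v + 4)*(v^2 + 6*v + 9) = (v + 3)*(v + 4)*(v + 3)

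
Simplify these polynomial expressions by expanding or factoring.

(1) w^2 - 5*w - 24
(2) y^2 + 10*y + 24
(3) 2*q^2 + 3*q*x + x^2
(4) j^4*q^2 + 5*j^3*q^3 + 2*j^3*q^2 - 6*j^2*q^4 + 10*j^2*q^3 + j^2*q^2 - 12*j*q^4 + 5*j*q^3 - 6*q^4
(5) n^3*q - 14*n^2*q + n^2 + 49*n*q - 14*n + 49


(1) = (w - 8)*(w + 3)
(2) = (y + 4)*(y + 6)
(3) = (q + x)*(2*q + x)
(4) = (j - q)*(j + 6*q)*(j*q + q)^2
(5) = (n - 7)^2*(n*q + 1)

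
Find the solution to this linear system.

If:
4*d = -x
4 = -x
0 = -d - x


Then:
No Solution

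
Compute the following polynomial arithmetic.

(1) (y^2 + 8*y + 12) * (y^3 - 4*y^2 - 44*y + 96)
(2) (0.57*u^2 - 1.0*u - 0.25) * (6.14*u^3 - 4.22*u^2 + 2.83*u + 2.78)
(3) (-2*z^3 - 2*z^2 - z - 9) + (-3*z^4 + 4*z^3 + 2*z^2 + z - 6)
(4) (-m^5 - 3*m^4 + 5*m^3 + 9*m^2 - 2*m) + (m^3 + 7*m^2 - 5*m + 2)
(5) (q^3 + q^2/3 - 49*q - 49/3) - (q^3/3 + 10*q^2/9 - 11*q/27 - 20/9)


(1) = y^5 + 4*y^4 - 64*y^3 - 304*y^2 + 240*y + 1152
(2) = 3.4998*u^5 - 8.5454*u^4 + 4.2981*u^3 - 0.1904*u^2 - 3.4875*u - 0.695
(3) = -3*z^4 + 2*z^3 - 15
(4) = -m^5 - 3*m^4 + 6*m^3 + 16*m^2 - 7*m + 2
(5) = 2*q^3/3 - 7*q^2/9 - 1312*q/27 - 127/9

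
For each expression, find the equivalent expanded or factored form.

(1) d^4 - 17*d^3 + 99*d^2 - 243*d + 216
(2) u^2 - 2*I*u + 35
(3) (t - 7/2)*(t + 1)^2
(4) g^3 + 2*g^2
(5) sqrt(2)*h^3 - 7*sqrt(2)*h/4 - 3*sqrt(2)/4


(1) = (d - 8)*(d - 3)^3
(2) = (u - 7*I)*(u + 5*I)
(3) = t^3 - 3*t^2/2 - 6*t - 7/2
(4) = g^2*(g + 2)
(5) = (h - 3/2)*(h + 1/2)*(sqrt(2)*h + sqrt(2))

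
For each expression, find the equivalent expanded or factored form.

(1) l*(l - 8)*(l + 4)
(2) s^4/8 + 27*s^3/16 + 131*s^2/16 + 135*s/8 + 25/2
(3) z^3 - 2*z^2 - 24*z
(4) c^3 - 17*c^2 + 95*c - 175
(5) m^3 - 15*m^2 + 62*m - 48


(1) = l^3 - 4*l^2 - 32*l
(2) = (s/4 + 1)*(s/2 + 1)*(s + 5/2)*(s + 5)
(3) = z*(z - 6)*(z + 4)
(4) = (c - 7)*(c - 5)^2
(5) = (m - 8)*(m - 6)*(m - 1)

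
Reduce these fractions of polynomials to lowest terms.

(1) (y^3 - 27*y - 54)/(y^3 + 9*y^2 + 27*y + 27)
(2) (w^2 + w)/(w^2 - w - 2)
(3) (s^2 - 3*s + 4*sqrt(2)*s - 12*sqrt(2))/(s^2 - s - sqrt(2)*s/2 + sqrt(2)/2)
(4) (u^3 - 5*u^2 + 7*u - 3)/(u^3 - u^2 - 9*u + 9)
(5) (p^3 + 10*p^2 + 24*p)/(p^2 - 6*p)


(1) = (y - 6)/(y + 3)
(2) = w/(w - 2)
(3) = (2*s^2 + s*(-6 + 8*sqrt(2)) - 24*sqrt(2))/(2*s^2 + s*(-2 - sqrt(2)) + sqrt(2))
(4) = (u - 1)/(u + 3)
(5) = (p^2 + 10*p + 24)/(p - 6)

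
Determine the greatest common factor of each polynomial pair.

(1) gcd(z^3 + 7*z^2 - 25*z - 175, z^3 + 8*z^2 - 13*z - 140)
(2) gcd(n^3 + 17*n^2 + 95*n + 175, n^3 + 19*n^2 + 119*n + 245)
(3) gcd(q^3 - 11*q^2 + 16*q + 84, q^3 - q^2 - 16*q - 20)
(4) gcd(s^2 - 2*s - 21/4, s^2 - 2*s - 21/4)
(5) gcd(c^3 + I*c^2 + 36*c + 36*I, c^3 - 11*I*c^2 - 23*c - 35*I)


(1) = z^2 + 12*z + 35
(2) = gcd((n + 5)^2*(n + 7), (n + 5)*(n + 7)^2) = n^2 + 12*n + 35
(3) = gcd((q - 7)*(q - 6)*(q + 2), (q - 5)*(q + 2)^2) = q + 2
(4) = gcd((s - 7/2)*(s + 3/2), (s - 7/2)*(s + 3/2)) = s^2 - 2*s - 21/4
(5) = gcd((c - 6*I)*(c + I)*(c + 6*I), (c - 7*I)*(c - 5*I)*(c + I)) = c + I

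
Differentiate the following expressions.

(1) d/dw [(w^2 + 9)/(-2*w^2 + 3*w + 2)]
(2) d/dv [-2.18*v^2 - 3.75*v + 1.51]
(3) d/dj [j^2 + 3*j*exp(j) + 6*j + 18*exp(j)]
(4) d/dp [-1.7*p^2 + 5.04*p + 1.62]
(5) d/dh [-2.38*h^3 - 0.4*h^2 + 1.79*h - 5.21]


(1) = (3*w^2 + 40*w - 27)/(4*w^4 - 12*w^3 + w^2 + 12*w + 4)
(2) = -4.36*v - 3.75
(3) = 3*j*exp(j) + 2*j + 21*exp(j) + 6
(4) = 5.04 - 3.4*p
(5) = -7.14*h^2 - 0.8*h + 1.79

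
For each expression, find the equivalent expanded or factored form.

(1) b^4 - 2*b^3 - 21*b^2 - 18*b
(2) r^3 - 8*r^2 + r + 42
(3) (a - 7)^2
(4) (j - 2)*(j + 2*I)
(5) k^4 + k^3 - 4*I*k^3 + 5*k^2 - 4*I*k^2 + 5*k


(1) = b*(b - 6)*(b + 1)*(b + 3)
(2) = (r - 7)*(r - 3)*(r + 2)
(3) = a^2 - 14*a + 49
(4) = j^2 - 2*j + 2*I*j - 4*I
(5) = k*(k + 1)*(k - 5*I)*(k + I)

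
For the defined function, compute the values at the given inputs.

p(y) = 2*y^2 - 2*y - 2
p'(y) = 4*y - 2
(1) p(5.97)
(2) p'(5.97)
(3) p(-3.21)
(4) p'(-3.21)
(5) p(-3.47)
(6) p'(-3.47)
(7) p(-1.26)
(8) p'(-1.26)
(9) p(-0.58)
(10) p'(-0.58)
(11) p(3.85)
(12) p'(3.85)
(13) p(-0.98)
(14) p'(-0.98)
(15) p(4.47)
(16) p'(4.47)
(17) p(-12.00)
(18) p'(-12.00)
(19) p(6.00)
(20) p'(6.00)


(1) = 57.34
(2) = 21.88
(3) = 25.03
(4) = -14.84
(5) = 29.02
(6) = -15.88
(7) = 3.70
(8) = -7.04
(9) = -0.17
(10) = -4.32
(11) = 19.95
(12) = 13.40
(13) = 1.88
(14) = -5.92
(15) = 29.02
(16) = 15.88
(17) = 310.00
(18) = -50.00
(19) = 58.00
(20) = 22.00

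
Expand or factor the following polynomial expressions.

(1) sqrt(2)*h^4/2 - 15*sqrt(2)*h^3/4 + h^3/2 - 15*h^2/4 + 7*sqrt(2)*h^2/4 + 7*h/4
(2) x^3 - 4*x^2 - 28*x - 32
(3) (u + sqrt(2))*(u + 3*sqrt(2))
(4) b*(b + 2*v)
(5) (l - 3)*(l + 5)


(1) = h*(h - 7)*(h - 1/2)*(sqrt(2)*h/2 + 1/2)
(2) = (x - 8)*(x + 2)^2
(3) = u^2 + 4*sqrt(2)*u + 6
(4) = b^2 + 2*b*v
(5) = l^2 + 2*l - 15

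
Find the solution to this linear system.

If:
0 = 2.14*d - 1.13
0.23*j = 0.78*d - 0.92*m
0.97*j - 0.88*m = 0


Then:
d = 0.53
j = 0.33
m = 0.36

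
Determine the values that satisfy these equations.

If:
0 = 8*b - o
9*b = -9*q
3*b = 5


Then:
b = 5/3
o = 40/3
q = -5/3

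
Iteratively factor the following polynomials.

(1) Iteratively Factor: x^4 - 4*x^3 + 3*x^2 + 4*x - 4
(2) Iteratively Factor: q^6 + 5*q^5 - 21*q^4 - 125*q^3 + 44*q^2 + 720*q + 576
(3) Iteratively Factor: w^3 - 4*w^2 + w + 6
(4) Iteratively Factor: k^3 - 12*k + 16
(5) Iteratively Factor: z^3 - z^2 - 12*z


(1) = (x + 1)*(x^3 - 5*x^2 + 8*x - 4) = (x - 2)*(x + 1)*(x^2 - 3*x + 2) = (x - 2)^2*(x + 1)*(x - 1)
(2) = (q - 3)*(q^5 + 8*q^4 + 3*q^3 - 116*q^2 - 304*q - 192) = (q - 4)*(q - 3)*(q^4 + 12*q^3 + 51*q^2 + 88*q + 48) = (q - 4)*(q - 3)*(q + 3)*(q^3 + 9*q^2 + 24*q + 16) = (q - 4)*(q - 3)*(q + 1)*(q + 3)*(q^2 + 8*q + 16) = (q - 4)*(q - 3)*(q + 1)*(q + 3)*(q + 4)*(q + 4)
(3) = (w + 1)*(w^2 - 5*w + 6) = (w - 2)*(w + 1)*(w - 3)
(4) = (k - 2)*(k^2 + 2*k - 8) = (k - 2)^2*(k + 4)
(5) = (z)*(z^2 - z - 12) = z*(z - 4)*(z + 3)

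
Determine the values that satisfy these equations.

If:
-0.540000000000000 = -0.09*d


Then:
d = 6.00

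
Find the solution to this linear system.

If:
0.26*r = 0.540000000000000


Then:
r = 2.08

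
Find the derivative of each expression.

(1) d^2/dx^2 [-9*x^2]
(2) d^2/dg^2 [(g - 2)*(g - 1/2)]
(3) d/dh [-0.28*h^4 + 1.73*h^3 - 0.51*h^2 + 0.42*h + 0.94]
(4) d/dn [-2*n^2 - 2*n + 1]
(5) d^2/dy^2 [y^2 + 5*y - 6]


(1) = -18
(2) = 2
(3) = -1.12*h^3 + 5.19*h^2 - 1.02*h + 0.42
(4) = -4*n - 2
(5) = 2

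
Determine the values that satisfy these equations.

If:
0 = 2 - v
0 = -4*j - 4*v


Then:
j = -2
v = 2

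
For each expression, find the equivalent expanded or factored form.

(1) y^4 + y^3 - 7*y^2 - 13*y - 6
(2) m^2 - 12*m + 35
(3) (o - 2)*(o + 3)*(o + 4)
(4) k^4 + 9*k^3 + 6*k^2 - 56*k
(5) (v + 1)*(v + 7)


(1) = (y - 3)*(y + 1)^2*(y + 2)
(2) = (m - 7)*(m - 5)
(3) = o^3 + 5*o^2 - 2*o - 24
(4) = k*(k - 2)*(k + 4)*(k + 7)
(5) = v^2 + 8*v + 7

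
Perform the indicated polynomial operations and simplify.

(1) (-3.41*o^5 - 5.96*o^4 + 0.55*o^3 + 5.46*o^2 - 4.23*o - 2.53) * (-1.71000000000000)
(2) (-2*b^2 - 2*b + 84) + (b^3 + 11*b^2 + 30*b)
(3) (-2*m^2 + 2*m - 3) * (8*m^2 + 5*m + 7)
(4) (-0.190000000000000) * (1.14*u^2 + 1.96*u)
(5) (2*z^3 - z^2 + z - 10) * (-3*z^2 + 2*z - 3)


(1) = 5.8311*o^5 + 10.1916*o^4 - 0.9405*o^3 - 9.3366*o^2 + 7.2333*o + 4.3263
(2) = b^3 + 9*b^2 + 28*b + 84
(3) = -16*m^4 + 6*m^3 - 28*m^2 - m - 21
(4) = -0.2166*u^2 - 0.3724*u
(5) = -6*z^5 + 7*z^4 - 11*z^3 + 35*z^2 - 23*z + 30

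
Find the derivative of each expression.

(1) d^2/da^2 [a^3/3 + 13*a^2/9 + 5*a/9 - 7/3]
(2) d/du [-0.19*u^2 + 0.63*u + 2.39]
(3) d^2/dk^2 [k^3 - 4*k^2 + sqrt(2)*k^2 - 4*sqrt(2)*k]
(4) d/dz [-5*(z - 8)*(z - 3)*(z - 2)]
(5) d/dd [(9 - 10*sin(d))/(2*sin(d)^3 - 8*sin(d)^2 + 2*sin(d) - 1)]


(1) = 2*a + 26/9
(2) = 0.63 - 0.38*u
(3) = 6*k - 8 + 2*sqrt(2)
(4) = -15*z^2 + 130*z - 230
(5) = 2*(20*sin(d)^3 - 67*sin(d)^2 + 72*sin(d) - 4)*cos(d)/(2*sin(d)^3 - 8*sin(d)^2 + 2*sin(d) - 1)^2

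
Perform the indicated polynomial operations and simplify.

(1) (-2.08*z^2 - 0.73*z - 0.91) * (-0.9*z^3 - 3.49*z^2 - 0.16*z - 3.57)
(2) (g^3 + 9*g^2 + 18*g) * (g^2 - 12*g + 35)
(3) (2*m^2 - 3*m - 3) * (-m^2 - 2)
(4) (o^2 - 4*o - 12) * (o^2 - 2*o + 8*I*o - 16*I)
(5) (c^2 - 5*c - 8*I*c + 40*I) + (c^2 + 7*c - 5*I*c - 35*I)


(1) = 1.872*z^5 + 7.9162*z^4 + 3.6995*z^3 + 10.7183*z^2 + 2.7517*z + 3.2487
(2) = g^5 - 3*g^4 - 55*g^3 + 99*g^2 + 630*g
(3) = -2*m^4 + 3*m^3 - m^2 + 6*m + 6
(4) = o^4 - 6*o^3 + 8*I*o^3 - 4*o^2 - 48*I*o^2 + 24*o - 32*I*o + 192*I
(5) = 2*c^2 + 2*c - 13*I*c + 5*I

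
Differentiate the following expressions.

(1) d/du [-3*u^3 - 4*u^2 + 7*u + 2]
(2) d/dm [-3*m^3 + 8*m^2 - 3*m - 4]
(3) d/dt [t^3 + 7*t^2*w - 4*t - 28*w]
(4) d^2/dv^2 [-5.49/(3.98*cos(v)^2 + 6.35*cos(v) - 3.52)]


(1) = -9*u^2 - 8*u + 7
(2) = -9*m^2 + 16*m - 3
(3) = 3*t^2 + 14*t*w - 4
(4) = (347.855184*(1 - cos(v)^2)^2 + 416.24631*cos(v)^3 + 702.948933*cos(v)^2 - 709.78014*cos(v) - 944.421642)/(3.98*cos(v)^2 + 6.35*cos(v) - 3.52)^3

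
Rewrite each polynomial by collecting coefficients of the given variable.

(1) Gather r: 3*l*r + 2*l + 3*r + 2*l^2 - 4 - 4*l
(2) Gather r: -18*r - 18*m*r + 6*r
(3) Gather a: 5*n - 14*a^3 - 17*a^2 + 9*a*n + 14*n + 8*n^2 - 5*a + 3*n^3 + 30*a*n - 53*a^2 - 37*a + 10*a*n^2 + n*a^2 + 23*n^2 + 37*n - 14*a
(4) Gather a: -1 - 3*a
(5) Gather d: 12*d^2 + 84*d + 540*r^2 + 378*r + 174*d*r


(1) = 2*l^2 - 2*l + r*(3*l + 3) - 4
(2) = r*(-18*m - 12)
(3) = -14*a^3 + a^2*(n - 70) + a*(10*n^2 + 39*n - 56) + 3*n^3 + 31*n^2 + 56*n
(4) = -3*a - 1
(5) = 12*d^2 + d*(174*r + 84) + 540*r^2 + 378*r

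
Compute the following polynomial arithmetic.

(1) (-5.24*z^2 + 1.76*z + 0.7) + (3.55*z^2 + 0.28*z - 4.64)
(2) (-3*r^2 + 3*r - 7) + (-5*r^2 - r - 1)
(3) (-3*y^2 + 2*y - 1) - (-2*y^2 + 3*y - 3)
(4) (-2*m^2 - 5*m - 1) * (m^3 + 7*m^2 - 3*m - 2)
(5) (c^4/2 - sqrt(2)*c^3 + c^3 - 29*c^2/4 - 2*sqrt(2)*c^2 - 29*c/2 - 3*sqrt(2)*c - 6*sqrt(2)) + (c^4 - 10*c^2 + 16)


(1) = -1.69*z^2 + 2.04*z - 3.94
(2) = -8*r^2 + 2*r - 8
(3) = -y^2 - y + 2
(4) = -2*m^5 - 19*m^4 - 30*m^3 + 12*m^2 + 13*m + 2
(5) = 3*c^4/2 - sqrt(2)*c^3 + c^3 - 69*c^2/4 - 2*sqrt(2)*c^2 - 29*c/2 - 3*sqrt(2)*c - 6*sqrt(2) + 16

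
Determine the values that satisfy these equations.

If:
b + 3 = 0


Then:
b = -3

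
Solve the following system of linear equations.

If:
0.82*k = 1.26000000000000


Then:
k = 1.54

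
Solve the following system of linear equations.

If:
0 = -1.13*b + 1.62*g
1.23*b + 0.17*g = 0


Then:
b = 0.00
g = 0.00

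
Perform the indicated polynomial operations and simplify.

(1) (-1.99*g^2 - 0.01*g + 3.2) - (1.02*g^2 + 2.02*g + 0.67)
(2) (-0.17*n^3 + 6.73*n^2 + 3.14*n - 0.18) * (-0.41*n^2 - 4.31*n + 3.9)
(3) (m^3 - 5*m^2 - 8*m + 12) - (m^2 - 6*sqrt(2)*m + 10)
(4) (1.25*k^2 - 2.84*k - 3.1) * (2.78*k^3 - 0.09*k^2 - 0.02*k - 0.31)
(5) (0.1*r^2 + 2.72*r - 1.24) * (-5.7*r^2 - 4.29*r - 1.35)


(1) = -3.01*g^2 - 2.03*g + 2.53
(2) = 0.0697*n^5 - 2.0266*n^4 - 30.9567*n^3 + 12.7874*n^2 + 13.0218*n - 0.702
(3) = m^3 - 6*m^2 - 8*m + 6*sqrt(2)*m + 2
(4) = 3.475*k^5 - 8.0077*k^4 - 8.3874*k^3 - 0.0517*k^2 + 0.9424*k + 0.961
(5) = -0.57*r^4 - 15.933*r^3 - 4.7358*r^2 + 1.6476*r + 1.674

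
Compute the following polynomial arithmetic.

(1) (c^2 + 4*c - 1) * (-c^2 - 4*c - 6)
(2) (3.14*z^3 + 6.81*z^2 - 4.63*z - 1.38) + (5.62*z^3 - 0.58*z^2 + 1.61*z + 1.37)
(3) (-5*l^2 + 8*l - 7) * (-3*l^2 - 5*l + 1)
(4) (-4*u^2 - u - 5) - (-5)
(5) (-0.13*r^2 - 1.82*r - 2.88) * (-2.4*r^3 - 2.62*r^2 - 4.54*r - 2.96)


(1) = -c^4 - 8*c^3 - 21*c^2 - 20*c + 6
(2) = 8.76*z^3 + 6.23*z^2 - 3.02*z - 0.01
(3) = 15*l^4 + l^3 - 24*l^2 + 43*l - 7
(4) = -4*u^2 - u
(5) = 0.312*r^5 + 4.7086*r^4 + 12.2706*r^3 + 16.1932*r^2 + 18.4624*r + 8.5248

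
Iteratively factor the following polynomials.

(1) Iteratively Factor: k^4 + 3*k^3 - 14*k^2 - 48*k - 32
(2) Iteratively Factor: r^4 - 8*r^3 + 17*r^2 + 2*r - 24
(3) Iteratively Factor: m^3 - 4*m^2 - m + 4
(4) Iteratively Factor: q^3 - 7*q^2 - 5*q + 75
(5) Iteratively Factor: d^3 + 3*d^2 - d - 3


(1) = (k + 4)*(k^3 - k^2 - 10*k - 8) = (k + 1)*(k + 4)*(k^2 - 2*k - 8) = (k - 4)*(k + 1)*(k + 4)*(k + 2)
(2) = (r - 4)*(r^3 - 4*r^2 + r + 6) = (r - 4)*(r - 2)*(r^2 - 2*r - 3) = (r - 4)*(r - 2)*(r + 1)*(r - 3)
(3) = (m - 1)*(m^2 - 3*m - 4) = (m - 4)*(m - 1)*(m + 1)
(4) = (q + 3)*(q^2 - 10*q + 25) = (q - 5)*(q + 3)*(q - 5)
(5) = (d + 3)*(d^2 - 1) = (d + 1)*(d + 3)*(d - 1)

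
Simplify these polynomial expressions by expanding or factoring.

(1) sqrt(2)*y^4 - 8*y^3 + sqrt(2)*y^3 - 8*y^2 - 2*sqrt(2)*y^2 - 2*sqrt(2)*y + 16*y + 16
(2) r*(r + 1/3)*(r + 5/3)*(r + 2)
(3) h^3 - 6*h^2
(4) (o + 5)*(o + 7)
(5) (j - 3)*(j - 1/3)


(1) = (y - 4*sqrt(2))*(y - sqrt(2))*(y + sqrt(2))*(sqrt(2)*y + sqrt(2))
(2) = r^4 + 4*r^3 + 41*r^2/9 + 10*r/9
(3) = h^2*(h - 6)
(4) = o^2 + 12*o + 35
(5) = j^2 - 10*j/3 + 1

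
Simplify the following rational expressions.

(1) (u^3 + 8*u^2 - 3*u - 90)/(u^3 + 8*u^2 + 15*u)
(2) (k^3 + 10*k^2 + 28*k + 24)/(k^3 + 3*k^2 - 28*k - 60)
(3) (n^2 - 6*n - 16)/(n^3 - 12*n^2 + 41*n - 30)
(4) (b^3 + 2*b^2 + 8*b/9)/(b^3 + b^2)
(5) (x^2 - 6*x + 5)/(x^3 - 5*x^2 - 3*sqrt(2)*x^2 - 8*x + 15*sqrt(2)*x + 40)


(1) = (u^2 + 3*u - 18)/(u^2 + 3*u)
(2) = (k + 2)/(k - 5)
(3) = (n^2 - 6*n - 16)/(n^3 - 12*n^2 + 41*n - 30)
(4) = (9*b^2 + 18*b + 8)/(9*b^2 + 9*b)
(5) = (x - 1)/(x^2 - 3*sqrt(2)*x - 8)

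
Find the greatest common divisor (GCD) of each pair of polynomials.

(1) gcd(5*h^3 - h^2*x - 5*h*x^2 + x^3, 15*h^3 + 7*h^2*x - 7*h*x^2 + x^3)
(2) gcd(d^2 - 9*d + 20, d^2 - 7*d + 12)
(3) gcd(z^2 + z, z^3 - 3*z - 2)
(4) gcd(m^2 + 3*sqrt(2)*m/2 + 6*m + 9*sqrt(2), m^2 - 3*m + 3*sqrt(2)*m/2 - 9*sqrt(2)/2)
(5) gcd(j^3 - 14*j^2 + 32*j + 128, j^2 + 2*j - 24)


(1) = -5*h^2 - 4*h*x + x^2
(2) = d - 4
(3) = z + 1
(4) = gcd((m + 6)*(m + 3*sqrt(2)/2), (m - 3)*(m + 3*sqrt(2)/2)) = m + 3*sqrt(2)/2
(5) = gcd((j - 8)^2*(j + 2), (j - 4)*(j + 6)) = 1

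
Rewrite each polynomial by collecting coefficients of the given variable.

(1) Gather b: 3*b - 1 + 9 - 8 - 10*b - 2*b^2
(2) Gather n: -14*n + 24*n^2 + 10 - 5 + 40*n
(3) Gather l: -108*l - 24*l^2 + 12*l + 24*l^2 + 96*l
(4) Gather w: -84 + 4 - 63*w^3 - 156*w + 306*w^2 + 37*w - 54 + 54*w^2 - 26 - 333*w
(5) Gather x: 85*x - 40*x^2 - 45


(1) = -2*b^2 - 7*b
(2) = 24*n^2 + 26*n + 5
(3) = 0
(4) = -63*w^3 + 360*w^2 - 452*w - 160
(5) = -40*x^2 + 85*x - 45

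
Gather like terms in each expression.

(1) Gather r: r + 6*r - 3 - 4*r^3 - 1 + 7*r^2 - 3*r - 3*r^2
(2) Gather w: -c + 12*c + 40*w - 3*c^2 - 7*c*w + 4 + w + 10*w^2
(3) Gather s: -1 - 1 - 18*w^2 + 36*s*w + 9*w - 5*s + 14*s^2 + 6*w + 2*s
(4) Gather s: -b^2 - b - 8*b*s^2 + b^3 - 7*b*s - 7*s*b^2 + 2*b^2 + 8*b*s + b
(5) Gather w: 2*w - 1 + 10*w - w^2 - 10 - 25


(1) = -4*r^3 + 4*r^2 + 4*r - 4
(2) = -3*c^2 + 11*c + 10*w^2 + w*(41 - 7*c) + 4
(3) = 14*s^2 + s*(36*w - 3) - 18*w^2 + 15*w - 2
(4) = b^3 + b^2 - 8*b*s^2 + s*(-7*b^2 + b)
(5) = -w^2 + 12*w - 36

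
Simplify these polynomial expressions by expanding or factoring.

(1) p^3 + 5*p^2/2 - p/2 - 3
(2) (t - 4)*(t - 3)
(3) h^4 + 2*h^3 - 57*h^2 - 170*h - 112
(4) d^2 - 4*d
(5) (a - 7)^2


(1) = (p - 1)*(p + 3/2)*(p + 2)
(2) = t^2 - 7*t + 12
(3) = (h - 8)*(h + 1)*(h + 2)*(h + 7)
(4) = d*(d - 4)
(5) = a^2 - 14*a + 49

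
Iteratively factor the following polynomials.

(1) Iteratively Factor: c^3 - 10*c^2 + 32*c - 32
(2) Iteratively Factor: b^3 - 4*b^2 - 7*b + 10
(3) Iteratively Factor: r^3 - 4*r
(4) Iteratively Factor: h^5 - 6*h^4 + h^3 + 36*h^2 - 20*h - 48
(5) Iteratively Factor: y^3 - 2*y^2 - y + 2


(1) = (c - 4)*(c^2 - 6*c + 8) = (c - 4)*(c - 2)*(c - 4)
(2) = (b - 1)*(b^2 - 3*b - 10) = (b - 5)*(b - 1)*(b + 2)
(3) = (r + 2)*(r^2 - 2*r) = r*(r + 2)*(r - 2)
(4) = (h + 2)*(h^4 - 8*h^3 + 17*h^2 + 2*h - 24) = (h - 4)*(h + 2)*(h^3 - 4*h^2 + h + 6) = (h - 4)*(h - 3)*(h + 2)*(h^2 - h - 2) = (h - 4)*(h - 3)*(h + 1)*(h + 2)*(h - 2)
(5) = (y + 1)*(y^2 - 3*y + 2) = (y - 2)*(y + 1)*(y - 1)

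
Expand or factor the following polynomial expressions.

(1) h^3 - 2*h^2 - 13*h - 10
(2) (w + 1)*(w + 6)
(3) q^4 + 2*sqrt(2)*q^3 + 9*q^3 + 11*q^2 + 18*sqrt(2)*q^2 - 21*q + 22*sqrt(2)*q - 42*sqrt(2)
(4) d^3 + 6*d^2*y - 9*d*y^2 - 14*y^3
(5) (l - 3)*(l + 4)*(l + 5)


(1) = (h - 5)*(h + 1)*(h + 2)
(2) = w^2 + 7*w + 6
(3) = (q - 1)*(q + 3)*(q + 7)*(q + 2*sqrt(2))
(4) = (d - 2*y)*(d + y)*(d + 7*y)
(5) = l^3 + 6*l^2 - 7*l - 60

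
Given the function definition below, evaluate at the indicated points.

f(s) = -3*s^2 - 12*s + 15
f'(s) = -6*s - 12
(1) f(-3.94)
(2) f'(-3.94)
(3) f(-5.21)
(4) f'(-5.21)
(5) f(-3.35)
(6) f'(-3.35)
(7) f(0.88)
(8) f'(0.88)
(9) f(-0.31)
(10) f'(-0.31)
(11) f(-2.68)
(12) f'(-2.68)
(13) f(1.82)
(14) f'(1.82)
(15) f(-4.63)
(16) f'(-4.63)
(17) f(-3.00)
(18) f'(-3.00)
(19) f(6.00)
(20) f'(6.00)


(1) = 15.71
(2) = 11.64
(3) = -3.91
(4) = 19.26
(5) = 21.53
(6) = 8.10
(7) = 2.12
(8) = -17.28
(9) = 18.43
(10) = -10.14
(11) = 25.61
(12) = 4.08
(13) = -16.78
(14) = -22.92
(15) = 6.25
(16) = 15.78
(17) = 24.00
(18) = 6.00
(19) = -165.00
(20) = -48.00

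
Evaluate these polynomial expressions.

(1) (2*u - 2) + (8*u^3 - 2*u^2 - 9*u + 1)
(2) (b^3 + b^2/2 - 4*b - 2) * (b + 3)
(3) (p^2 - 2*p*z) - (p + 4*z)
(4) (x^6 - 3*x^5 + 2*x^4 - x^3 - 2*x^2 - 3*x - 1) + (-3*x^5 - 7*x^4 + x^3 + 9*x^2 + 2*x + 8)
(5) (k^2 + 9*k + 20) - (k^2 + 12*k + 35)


(1) = 8*u^3 - 2*u^2 - 7*u - 1
(2) = b^4 + 7*b^3/2 - 5*b^2/2 - 14*b - 6
(3) = p^2 - 2*p*z - p - 4*z
(4) = x^6 - 6*x^5 - 5*x^4 + 7*x^2 - x + 7
(5) = -3*k - 15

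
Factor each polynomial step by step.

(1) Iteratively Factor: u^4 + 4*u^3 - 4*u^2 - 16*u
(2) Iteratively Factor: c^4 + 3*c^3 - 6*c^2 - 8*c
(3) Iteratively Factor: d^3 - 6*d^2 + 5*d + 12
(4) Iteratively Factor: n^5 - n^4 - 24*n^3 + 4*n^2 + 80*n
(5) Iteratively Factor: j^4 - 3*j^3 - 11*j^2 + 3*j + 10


(1) = (u + 2)*(u^3 + 2*u^2 - 8*u) = (u + 2)*(u + 4)*(u^2 - 2*u) = (u - 2)*(u + 2)*(u + 4)*(u)
(2) = (c + 4)*(c^3 - c^2 - 2*c) = (c - 2)*(c + 4)*(c^2 + c) = c*(c - 2)*(c + 4)*(c + 1)
(3) = (d - 3)*(d^2 - 3*d - 4) = (d - 4)*(d - 3)*(d + 1)
(4) = (n)*(n^4 - n^3 - 24*n^2 + 4*n + 80) = n*(n + 2)*(n^3 - 3*n^2 - 18*n + 40) = n*(n + 2)*(n + 4)*(n^2 - 7*n + 10) = n*(n - 2)*(n + 2)*(n + 4)*(n - 5)
(5) = (j + 1)*(j^3 - 4*j^2 - 7*j + 10) = (j - 1)*(j + 1)*(j^2 - 3*j - 10) = (j - 1)*(j + 1)*(j + 2)*(j - 5)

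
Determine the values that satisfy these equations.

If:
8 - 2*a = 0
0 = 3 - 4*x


Then:
a = 4
x = 3/4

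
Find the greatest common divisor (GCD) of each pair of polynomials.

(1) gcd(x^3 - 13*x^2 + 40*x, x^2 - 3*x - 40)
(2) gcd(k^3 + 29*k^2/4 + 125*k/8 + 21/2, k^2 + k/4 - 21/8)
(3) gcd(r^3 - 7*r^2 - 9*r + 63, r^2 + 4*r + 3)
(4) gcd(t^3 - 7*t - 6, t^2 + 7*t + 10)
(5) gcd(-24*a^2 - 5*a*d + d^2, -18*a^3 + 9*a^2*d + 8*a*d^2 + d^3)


(1) = gcd(x*(x - 8)*(x - 5), (x - 8)*(x + 5)) = x - 8
(2) = k + 7/4
(3) = r + 3
(4) = t + 2
(5) = 3*a + d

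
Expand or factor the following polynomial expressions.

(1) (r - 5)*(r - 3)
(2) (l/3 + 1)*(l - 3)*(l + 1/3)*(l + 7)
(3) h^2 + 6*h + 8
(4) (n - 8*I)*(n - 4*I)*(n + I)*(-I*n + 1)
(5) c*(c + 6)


(1) = r^2 - 8*r + 15
(2) = l^4/3 + 22*l^3/9 - 20*l^2/9 - 22*l - 7
(3) = (h + 2)*(h + 4)
(4) = -I*n^4 - 10*n^3 + 9*I*n^2 - 52*n - 32*I
(5) = c^2 + 6*c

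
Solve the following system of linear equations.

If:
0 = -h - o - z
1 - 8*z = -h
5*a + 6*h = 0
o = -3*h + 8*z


Then:
a = -54/35
h = 9/7
o = -11/7
z = 2/7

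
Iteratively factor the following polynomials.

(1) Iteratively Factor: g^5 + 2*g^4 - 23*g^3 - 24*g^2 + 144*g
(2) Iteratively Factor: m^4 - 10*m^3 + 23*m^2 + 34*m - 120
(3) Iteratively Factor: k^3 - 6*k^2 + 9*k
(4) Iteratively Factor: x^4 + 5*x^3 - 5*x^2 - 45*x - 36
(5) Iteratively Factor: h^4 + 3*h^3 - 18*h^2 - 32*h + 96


(1) = (g + 4)*(g^4 - 2*g^3 - 15*g^2 + 36*g) = (g - 3)*(g + 4)*(g^3 + g^2 - 12*g) = (g - 3)^2*(g + 4)*(g^2 + 4*g) = (g - 3)^2*(g + 4)^2*(g)
(2) = (m - 3)*(m^3 - 7*m^2 + 2*m + 40) = (m - 3)*(m + 2)*(m^2 - 9*m + 20) = (m - 5)*(m - 3)*(m + 2)*(m - 4)
(3) = (k - 3)*(k^2 - 3*k) = (k - 3)^2*(k)
(4) = (x + 3)*(x^3 + 2*x^2 - 11*x - 12) = (x - 3)*(x + 3)*(x^2 + 5*x + 4) = (x - 3)*(x + 1)*(x + 3)*(x + 4)
(5) = (h - 3)*(h^3 + 6*h^2 - 32) = (h - 3)*(h + 4)*(h^2 + 2*h - 8) = (h - 3)*(h - 2)*(h + 4)*(h + 4)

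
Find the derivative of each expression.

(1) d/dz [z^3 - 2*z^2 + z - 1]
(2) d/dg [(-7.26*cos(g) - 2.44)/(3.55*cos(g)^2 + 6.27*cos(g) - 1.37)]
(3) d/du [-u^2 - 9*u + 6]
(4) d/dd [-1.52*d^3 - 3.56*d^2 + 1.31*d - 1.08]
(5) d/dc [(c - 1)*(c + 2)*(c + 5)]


(1) = 3*z^2 - 4*z + 1
(2) = (25.773*sin(g)^2 - 17.324*cos(g) - 51.018)*sin(g)/(3.55*cos(g)^2 + 6.27*cos(g) - 1.37)^2
(3) = -2*u - 9
(4) = -4.56*d^2 - 7.12*d + 1.31
(5) = 3*c^2 + 12*c + 3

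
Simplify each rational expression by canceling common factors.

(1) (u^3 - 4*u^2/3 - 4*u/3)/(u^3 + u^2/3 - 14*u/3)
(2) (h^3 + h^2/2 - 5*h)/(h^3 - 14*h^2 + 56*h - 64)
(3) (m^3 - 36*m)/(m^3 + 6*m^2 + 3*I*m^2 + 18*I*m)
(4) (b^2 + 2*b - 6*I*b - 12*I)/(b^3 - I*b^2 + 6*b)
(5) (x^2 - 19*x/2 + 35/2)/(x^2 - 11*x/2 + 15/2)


(1) = (3*u + 2)/(3*u + 7)
(2) = (2*h^2 + 5*h)/(2*h^2 - 24*h + 64)
(3) = (m - 6)/(m + 3*I)
(4) = (b^2 + b*(2 - 6*I) - 12*I)/(b^3 - I*b^2 + 6*b)
(5) = (x - 7)/(x - 3)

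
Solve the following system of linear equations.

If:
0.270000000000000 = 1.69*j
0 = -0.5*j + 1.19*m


Then:
j = 0.16
m = 0.07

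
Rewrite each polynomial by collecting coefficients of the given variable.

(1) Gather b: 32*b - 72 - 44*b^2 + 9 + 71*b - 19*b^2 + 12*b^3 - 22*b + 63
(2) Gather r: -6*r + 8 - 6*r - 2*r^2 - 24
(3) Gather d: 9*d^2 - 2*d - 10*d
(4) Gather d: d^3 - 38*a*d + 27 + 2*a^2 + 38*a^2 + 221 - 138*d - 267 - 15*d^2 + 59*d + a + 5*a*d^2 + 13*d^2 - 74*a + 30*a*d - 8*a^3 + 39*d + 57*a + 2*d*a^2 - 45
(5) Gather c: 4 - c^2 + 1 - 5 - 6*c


(1) = 12*b^3 - 63*b^2 + 81*b
(2) = -2*r^2 - 12*r - 16
(3) = 9*d^2 - 12*d
(4) = -8*a^3 + 40*a^2 - 16*a + d^3 + d^2*(5*a - 2) + d*(2*a^2 - 8*a - 40) - 64
(5) = -c^2 - 6*c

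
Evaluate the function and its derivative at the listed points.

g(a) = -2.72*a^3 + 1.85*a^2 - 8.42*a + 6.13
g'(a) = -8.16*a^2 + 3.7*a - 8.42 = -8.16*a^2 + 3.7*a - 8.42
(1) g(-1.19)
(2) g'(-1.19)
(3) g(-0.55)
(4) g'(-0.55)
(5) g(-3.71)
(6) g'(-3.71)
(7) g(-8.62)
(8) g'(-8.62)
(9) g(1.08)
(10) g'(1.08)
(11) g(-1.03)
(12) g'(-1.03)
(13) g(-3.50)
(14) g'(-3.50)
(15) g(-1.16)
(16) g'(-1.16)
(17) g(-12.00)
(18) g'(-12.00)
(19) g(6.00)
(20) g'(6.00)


(1) = 23.35
(2) = -24.38
(3) = 11.77
(4) = -12.92
(5) = 201.73
(6) = -134.46
(7) = 1958.34
(8) = -646.64
(9) = -4.23
(10) = -13.94
(11) = 19.74
(12) = -20.89
(13) = 174.88
(14) = -121.33
(15) = 22.63
(16) = -23.69
(17) = 5073.73
(18) = -1227.86
(19) = -565.31
(20) = -279.98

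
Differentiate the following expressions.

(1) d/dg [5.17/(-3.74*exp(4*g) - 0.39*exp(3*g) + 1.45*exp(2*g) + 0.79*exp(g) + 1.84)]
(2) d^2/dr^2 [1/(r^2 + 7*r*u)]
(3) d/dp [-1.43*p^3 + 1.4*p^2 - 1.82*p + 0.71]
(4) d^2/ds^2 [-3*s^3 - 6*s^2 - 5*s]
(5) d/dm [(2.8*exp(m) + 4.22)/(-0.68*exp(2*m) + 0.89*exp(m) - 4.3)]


(1) = (77.3432*exp(3*g) + 6.0489*exp(2*g) - 14.993*exp(g) - 4.0843)*exp(g)/(-3.74*exp(4*g) - 0.39*exp(3*g) + 1.45*exp(2*g) + 0.79*exp(g) + 1.84)^2
(2) = 2*(-r*(r + 7*u) + (2*r + 7*u)^2)/(r^3*(r + 7*u)^3)
(3) = -4.29*p^2 + 2.8*p - 1.82
(4) = -18*s - 12
(5) = (1.904*exp(2*m) + 5.7392*exp(m) - 15.7958)*exp(m)/(0.4624*exp(4*m) - 1.2104*exp(3*m) + 6.6401*exp(2*m) - 7.654*exp(m) + 18.49)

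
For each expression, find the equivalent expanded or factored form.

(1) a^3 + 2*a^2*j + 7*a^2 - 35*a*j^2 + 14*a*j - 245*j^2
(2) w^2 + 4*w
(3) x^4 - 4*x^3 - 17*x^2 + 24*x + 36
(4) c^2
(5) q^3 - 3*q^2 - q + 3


(1) = (a + 7)*(a - 5*j)*(a + 7*j)
(2) = w*(w + 4)
(3) = (x - 6)*(x - 2)*(x + 1)*(x + 3)
(4) = c^2
(5) = (q - 3)*(q - 1)*(q + 1)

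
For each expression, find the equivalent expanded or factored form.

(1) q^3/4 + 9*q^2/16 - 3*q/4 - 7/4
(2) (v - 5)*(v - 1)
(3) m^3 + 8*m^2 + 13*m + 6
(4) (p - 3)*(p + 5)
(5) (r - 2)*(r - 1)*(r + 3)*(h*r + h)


(1) = (q/4 + 1/2)*(q - 7/4)*(q + 2)
(2) = v^2 - 6*v + 5
(3) = (m + 1)^2*(m + 6)
(4) = p^2 + 2*p - 15
(5) = h*r^4 + h*r^3 - 7*h*r^2 - h*r + 6*h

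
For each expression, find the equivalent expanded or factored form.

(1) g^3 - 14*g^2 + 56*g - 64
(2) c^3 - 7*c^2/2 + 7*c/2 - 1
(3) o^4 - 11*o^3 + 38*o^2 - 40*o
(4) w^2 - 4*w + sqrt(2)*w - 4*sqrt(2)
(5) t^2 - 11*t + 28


(1) = (g - 8)*(g - 4)*(g - 2)
(2) = (c - 2)*(c - 1)*(c - 1/2)
(3) = o*(o - 5)*(o - 4)*(o - 2)
(4) = (w - 4)*(w + sqrt(2))
(5) = (t - 7)*(t - 4)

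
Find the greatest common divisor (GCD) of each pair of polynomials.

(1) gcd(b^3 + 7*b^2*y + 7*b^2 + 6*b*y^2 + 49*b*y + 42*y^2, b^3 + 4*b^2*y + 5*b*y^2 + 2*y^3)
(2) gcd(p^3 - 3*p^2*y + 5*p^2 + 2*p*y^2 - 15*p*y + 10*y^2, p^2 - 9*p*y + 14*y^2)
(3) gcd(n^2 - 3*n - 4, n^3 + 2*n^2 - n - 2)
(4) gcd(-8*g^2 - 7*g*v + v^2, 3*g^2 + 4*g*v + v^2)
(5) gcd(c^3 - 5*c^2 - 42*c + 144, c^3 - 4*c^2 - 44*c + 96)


(1) = b + y
(2) = -p + 2*y
(3) = n + 1
(4) = gcd((-8*g + v)*(g + v), (g + v)*(3*g + v)) = g + v
(5) = gcd((c - 8)*(c - 3)*(c + 6), (c - 8)*(c - 2)*(c + 6)) = c^2 - 2*c - 48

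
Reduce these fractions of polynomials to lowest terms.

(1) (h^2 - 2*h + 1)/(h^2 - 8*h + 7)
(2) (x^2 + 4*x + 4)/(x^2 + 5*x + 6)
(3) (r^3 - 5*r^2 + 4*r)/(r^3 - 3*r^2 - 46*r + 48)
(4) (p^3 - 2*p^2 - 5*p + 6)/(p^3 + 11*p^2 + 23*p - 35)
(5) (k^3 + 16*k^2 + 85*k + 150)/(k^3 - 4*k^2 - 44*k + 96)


(1) = (h - 1)/(h - 7)
(2) = (x + 2)/(x + 3)
(3) = (r^2 - 4*r)/(r^2 - 2*r - 48)
(4) = (p^2 - p - 6)/(p^2 + 12*p + 35)
(5) = (k^2 + 10*k + 25)/(k^2 - 10*k + 16)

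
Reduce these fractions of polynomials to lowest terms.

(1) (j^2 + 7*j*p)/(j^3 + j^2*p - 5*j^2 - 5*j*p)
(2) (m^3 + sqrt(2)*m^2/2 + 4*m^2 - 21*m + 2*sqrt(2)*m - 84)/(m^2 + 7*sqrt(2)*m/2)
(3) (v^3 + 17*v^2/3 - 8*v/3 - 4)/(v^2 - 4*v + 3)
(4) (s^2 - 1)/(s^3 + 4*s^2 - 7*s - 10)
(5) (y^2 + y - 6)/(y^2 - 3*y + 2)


(1) = (j + 7*p)/(j^2 + j*p - 5*j - 5*p)
(2) = (4*m^2 + m*(16 - 12*sqrt(2)) - 48*sqrt(2))/(4*m)
(3) = (3*v^2 + 20*v + 12)/(3*v - 9)
(4) = (s - 1)/(s^2 + 3*s - 10)
(5) = (y + 3)/(y - 1)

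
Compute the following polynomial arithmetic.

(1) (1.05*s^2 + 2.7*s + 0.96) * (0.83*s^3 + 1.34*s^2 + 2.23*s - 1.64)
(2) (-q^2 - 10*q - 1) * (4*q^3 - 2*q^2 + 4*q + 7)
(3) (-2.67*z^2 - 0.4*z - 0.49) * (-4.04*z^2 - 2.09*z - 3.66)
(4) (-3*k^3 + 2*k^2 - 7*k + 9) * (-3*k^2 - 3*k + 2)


(1) = 0.8715*s^5 + 3.648*s^4 + 6.7563*s^3 + 5.5854*s^2 - 2.2872*s - 1.5744
(2) = -4*q^5 - 38*q^4 + 12*q^3 - 45*q^2 - 74*q - 7
(3) = 10.7868*z^4 + 7.1963*z^3 + 12.5878*z^2 + 2.4881*z + 1.7934
(4) = 9*k^5 + 3*k^4 + 9*k^3 - 2*k^2 - 41*k + 18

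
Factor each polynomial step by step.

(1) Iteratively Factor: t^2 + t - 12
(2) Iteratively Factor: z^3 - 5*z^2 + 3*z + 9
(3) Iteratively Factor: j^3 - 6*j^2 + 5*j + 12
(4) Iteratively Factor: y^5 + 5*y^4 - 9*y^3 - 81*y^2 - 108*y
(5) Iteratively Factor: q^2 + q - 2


(1) = (t + 4)*(t - 3)
(2) = (z - 3)*(z^2 - 2*z - 3) = (z - 3)^2*(z + 1)
(3) = (j - 4)*(j^2 - 2*j - 3) = (j - 4)*(j + 1)*(j - 3)
(4) = (y + 3)*(y^4 + 2*y^3 - 15*y^2 - 36*y) = y*(y + 3)*(y^3 + 2*y^2 - 15*y - 36) = y*(y + 3)^2*(y^2 - y - 12) = y*(y - 4)*(y + 3)^2*(y + 3)
(5) = (q + 2)*(q - 1)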